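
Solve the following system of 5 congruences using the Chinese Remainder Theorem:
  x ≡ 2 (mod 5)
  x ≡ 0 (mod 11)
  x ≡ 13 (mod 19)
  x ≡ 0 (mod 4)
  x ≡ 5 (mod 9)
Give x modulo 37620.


Product of moduli M = 5 · 11 · 19 · 4 · 9 = 37620.
Merge one congruence at a time:
  Start: x ≡ 2 (mod 5).
  Combine with x ≡ 0 (mod 11); new modulus lcm = 55.
    Write x = 2 + 5·t and substitute into x ≡ 0 (mod 11): 5·t ≡ 0 − 2 = -2 (mod 11).
    Reduce coefficients mod 11: 5·t ≡ 9 (mod 11).
    The inverse of 5 mod 11 is 9 (since 5·9 = 45 = 4·11 + 1), so t ≡ 9·9 = 81 ≡ 4 (mod 11).
    Then x = 2 + 5·4 = 22, valid modulo lcm(5, 11) = 55: x ≡ 22 (mod 55).
  Combine with x ≡ 13 (mod 19); new modulus lcm = 1045.
    Write x = 22 + 55·t and substitute into x ≡ 13 (mod 19): 55·t ≡ 13 − 22 = -9 (mod 19).
    Reduce coefficients mod 19: 17·t ≡ 10 (mod 19).
    The inverse of 17 mod 19 is 9 (since 17·9 = 153 = 8·19 + 1), so t ≡ 9·10 = 90 ≡ 14 (mod 19).
    Then x = 22 + 55·14 = 792, valid modulo lcm(55, 19) = 1045: x ≡ 792 (mod 1045).
  Combine with x ≡ 0 (mod 4); new modulus lcm = 4180.
    Write x = 792 + 1045·t and substitute into x ≡ 0 (mod 4): 1045·t ≡ 0 − 792 = -792 (mod 4).
    Reduce coefficients mod 4: 1·t ≡ 0 (mod 4).
    So t ≡ 0 (mod 4).
    Then x = 792 + 1045·0 = 792, valid modulo lcm(1045, 4) = 4180: x ≡ 792 (mod 4180).
  Combine with x ≡ 5 (mod 9); new modulus lcm = 37620.
    Write x = 792 + 4180·t and substitute into x ≡ 5 (mod 9): 4180·t ≡ 5 − 792 = -787 (mod 9).
    Reduce coefficients mod 9: 4·t ≡ 5 (mod 9).
    The inverse of 4 mod 9 is 7 (since 4·7 = 28 = 3·9 + 1), so t ≡ 7·5 = 35 ≡ 8 (mod 9).
    Then x = 792 + 4180·8 = 34232, valid modulo lcm(4180, 9) = 37620: x ≡ 34232 (mod 37620).
Verify against each original: 34232 mod 5 = 2, 34232 mod 11 = 0, 34232 mod 19 = 13, 34232 mod 4 = 0, 34232 mod 9 = 5.

x ≡ 34232 (mod 37620).


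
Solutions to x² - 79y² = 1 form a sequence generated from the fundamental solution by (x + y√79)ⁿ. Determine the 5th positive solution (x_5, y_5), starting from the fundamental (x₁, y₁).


Step 1: Find the fundamental solution (x₁, y₁) of x² - 79y² = 1.
  Expand √79 as a continued fraction. a₀ = ⌊√79⌋ = 8; iterate m_{k+1} = d_k·a_k − m_k, d_{k+1} = (79 − m_{k+1}²)/d_k, a_{k+1} = ⌊(a₀ + m_{k+1})/d_{k+1}⌋ (starting m₀ = 0, d₀ = 1), with convergents p_k = a_k·p_{k-1} + p_{k-2}, q_k = a_k·q_{k-1} + q_{k-2} (p₋₁ = 1, q₋₁ = 0):
  k = 0: a₀ = 8; p₀/q₀ = 8/1; p₀² − 79·q₀² = 64 − 79 = -15.
  k = 1: m = 8, d = 15, a = ⌊(8 + 8)/15⌋ = 1; p/q = (1·8 + 1)/(1·1 + 0) = 9/1; p² − 79·q² = 81 − 79 = 2.
  k = 2: m = 7, d = 2, a = ⌊(8 + 7)/2⌋ = 7; p/q = (7·9 + 8)/(7·1 + 1) = 71/8; p² − 79·q² = 5041 − 5056 = -15.
  k = 3: m = 7, d = 15, a = ⌊(8 + 7)/15⌋ = 1; p/q = (1·71 + 9)/(1·8 + 1) = 80/9; p² − 79·q² = 6400 − 6399 = 1.
  The first convergent with p² − 79·q² = 1 gives the fundamental solution (x₁, y₁) = (80, 9).
Step 2: Apply the recurrence (x_{n+1}, y_{n+1}) = (x₁x_n + 79y₁y_n, x₁y_n + y₁x_n) repeatedly.
  From (x_1, y_1) = (80, 9): x_2 = 80·80 + 79·9·9 = 12799; y_2 = 80·9 + 9·80 = 1440.
  From (x_2, y_2) = (12799, 1440): x_3 = 80·12799 + 79·9·1440 = 2047760; y_3 = 80·1440 + 9·12799 = 230391.
  From (x_3, y_3) = (2047760, 230391): x_4 = 80·2047760 + 79·9·230391 = 327628801; y_4 = 80·230391 + 9·2047760 = 36861120.
  From (x_4, y_4) = (327628801, 36861120): x_5 = 80·327628801 + 79·9·36861120 = 52418560400; y_5 = 80·36861120 + 9·327628801 = 5897548809.
Step 3: Verify x_5² - 79·y_5² = 2747705474408448160000 - 2747705474408448159999 = 1 (should be 1). ✓

(x_1, y_1) = (80, 9); (x_5, y_5) = (52418560400, 5897548809).


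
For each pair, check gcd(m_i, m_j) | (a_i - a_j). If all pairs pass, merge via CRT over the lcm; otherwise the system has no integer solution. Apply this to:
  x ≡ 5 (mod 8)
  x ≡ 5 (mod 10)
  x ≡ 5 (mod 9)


Moduli 8, 10, 9 are not pairwise coprime, so CRT works modulo lcm(m_i) when all pairwise compatibility conditions hold.
Pairwise compatibility: gcd(m_i, m_j) must divide a_i - a_j for every pair.
Merge one congruence at a time:
  Start: x ≡ 5 (mod 8).
  Combine with x ≡ 5 (mod 10): gcd(8, 10) = 2; 5 - 5 = 0, which IS divisible by 2, so compatible.
    Write x = 5 + 8·t and substitute into x ≡ 5 (mod 10): 8·t ≡ 5 − 5 = 0 (mod 10).
    Divide the congruence (and modulus) by g = 2: 4·t ≡ 0 (mod 5).
    The inverse of 4 mod 5 is 4 (since 4·4 = 16 = 3·5 + 1), so t ≡ 4·0 = 0 ≡ 0 (mod 5).
    Then x = 5 + 8·0 = 5, valid modulo lcm(8, 10) = 40: x ≡ 5 (mod 40).
  Combine with x ≡ 5 (mod 9): gcd(40, 9) = 1; 5 - 5 = 0, which IS divisible by 1, so compatible.
    Write x = 5 + 40·t and substitute into x ≡ 5 (mod 9): 40·t ≡ 5 − 5 = 0 (mod 9).
    Reduce coefficients mod 9: 4·t ≡ 0 (mod 9).
    The inverse of 4 mod 9 is 7 (since 4·7 = 28 = 3·9 + 1), so t ≡ 7·0 = 0 ≡ 0 (mod 9).
    Then x = 5 + 40·0 = 5, valid modulo lcm(40, 9) = 360: x ≡ 5 (mod 360).
Verify: 5 mod 8 = 5, 5 mod 10 = 5, 5 mod 9 = 5.

x ≡ 5 (mod 360).


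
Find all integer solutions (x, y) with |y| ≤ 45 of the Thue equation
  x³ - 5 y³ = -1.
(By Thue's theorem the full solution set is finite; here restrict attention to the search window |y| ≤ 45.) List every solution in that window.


The equation is x³ - 5y³ = -1. For fixed y, x³ = 5·y³ − 1, so a solution requires the RHS to be a perfect cube.
Strategy: iterate y from -45 to 45, compute RHS = 5·y³ − 1, and check whether it is a (positive or negative) perfect cube.
Check small values of y:
  y = 0: RHS = -1 = (-1)³ ⇒ x = -1 works.
  y = 1: RHS = 4 is not a perfect cube.
  y = -1: RHS = -6 is not a perfect cube.
  y = 2: RHS = 39 is not a perfect cube.
  y = -2: RHS = -41 is not a perfect cube.
  y = 3: RHS = 134 is not a perfect cube.
  y = -3: RHS = -136 is not a perfect cube.
Continuing the search up to |y| = 45 finds no further solutions beyond those listed.
Collected solutions: (-1, 0).

Solutions (with |y| ≤ 45): (-1, 0).


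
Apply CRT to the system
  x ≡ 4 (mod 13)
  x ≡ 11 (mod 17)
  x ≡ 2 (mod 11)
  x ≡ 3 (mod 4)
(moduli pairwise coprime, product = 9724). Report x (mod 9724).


Product of moduli M = 13 · 17 · 11 · 4 = 9724.
Merge one congruence at a time:
  Start: x ≡ 4 (mod 13).
  Combine with x ≡ 11 (mod 17); new modulus lcm = 221.
    Write x = 4 + 13·t and substitute into x ≡ 11 (mod 17): 13·t ≡ 11 − 4 = 7 (mod 17).
    The inverse of 13 mod 17 is 4 (since 13·4 = 52 = 3·17 + 1), so t ≡ 4·7 = 28 ≡ 11 (mod 17).
    Then x = 4 + 13·11 = 147, valid modulo lcm(13, 17) = 221: x ≡ 147 (mod 221).
  Combine with x ≡ 2 (mod 11); new modulus lcm = 2431.
    Write x = 147 + 221·t and substitute into x ≡ 2 (mod 11): 221·t ≡ 2 − 147 = -145 (mod 11).
    Reduce coefficients mod 11: 1·t ≡ 9 (mod 11).
    So t ≡ 9 (mod 11).
    Then x = 147 + 221·9 = 2136, valid modulo lcm(221, 11) = 2431: x ≡ 2136 (mod 2431).
  Combine with x ≡ 3 (mod 4); new modulus lcm = 9724.
    Write x = 2136 + 2431·t and substitute into x ≡ 3 (mod 4): 2431·t ≡ 3 − 2136 = -2133 (mod 4).
    Reduce coefficients mod 4: 3·t ≡ 3 (mod 4).
    The inverse of 3 mod 4 is 3 (since 3·3 = 9 = 2·4 + 1), so t ≡ 3·3 = 9 ≡ 1 (mod 4).
    Then x = 2136 + 2431·1 = 4567, valid modulo lcm(2431, 4) = 9724: x ≡ 4567 (mod 9724).
Verify against each original: 4567 mod 13 = 4, 4567 mod 17 = 11, 4567 mod 11 = 2, 4567 mod 4 = 3.

x ≡ 4567 (mod 9724).


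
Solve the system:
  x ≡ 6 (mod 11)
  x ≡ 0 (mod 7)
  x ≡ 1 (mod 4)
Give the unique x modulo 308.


Moduli 11, 7, 4 are pairwise coprime; by CRT there is a unique solution modulo M = 11 · 7 · 4 = 308.
Solve pairwise, accumulating the modulus:
  Start with x ≡ 6 (mod 11).
  Combine with x ≡ 0 (mod 7): since gcd(11, 7) = 1, we get a unique residue mod 77.
    Write x = 6 + 11·t and substitute into x ≡ 0 (mod 7): 11·t ≡ 0 − 6 = -6 (mod 7).
    Reduce coefficients mod 7: 4·t ≡ 1 (mod 7).
    The inverse of 4 mod 7 is 2 (since 4·2 = 8 = 1·7 + 1), so t ≡ 2·1 = 2 ≡ 2 (mod 7).
    Then x = 6 + 11·2 = 28, valid modulo lcm(11, 7) = 77: x ≡ 28 (mod 77).
  Combine with x ≡ 1 (mod 4): since gcd(77, 4) = 1, we get a unique residue mod 308.
    Write x = 28 + 77·t and substitute into x ≡ 1 (mod 4): 77·t ≡ 1 − 28 = -27 (mod 4).
    Reduce coefficients mod 4: 1·t ≡ 1 (mod 4).
    So t ≡ 1 (mod 4).
    Then x = 28 + 77·1 = 105, valid modulo lcm(77, 4) = 308: x ≡ 105 (mod 308).
Verify: 105 mod 11 = 6 ✓, 105 mod 7 = 0 ✓, 105 mod 4 = 1 ✓.

x ≡ 105 (mod 308).


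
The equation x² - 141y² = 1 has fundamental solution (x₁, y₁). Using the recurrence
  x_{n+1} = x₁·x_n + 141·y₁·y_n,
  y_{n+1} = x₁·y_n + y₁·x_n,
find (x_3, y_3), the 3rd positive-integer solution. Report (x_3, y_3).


Step 1: Find the fundamental solution (x₁, y₁) of x² - 141y² = 1.
  Expand √141 as a continued fraction. a₀ = ⌊√141⌋ = 11; iterate m_{k+1} = d_k·a_k − m_k, d_{k+1} = (141 − m_{k+1}²)/d_k, a_{k+1} = ⌊(a₀ + m_{k+1})/d_{k+1}⌋ (starting m₀ = 0, d₀ = 1), with convergents p_k = a_k·p_{k-1} + p_{k-2}, q_k = a_k·q_{k-1} + q_{k-2} (p₋₁ = 1, q₋₁ = 0):
  k = 0: a₀ = 11; p₀/q₀ = 11/1; p₀² − 141·q₀² = 121 − 141 = -20.
  k = 1: m = 11, d = 20, a = ⌊(11 + 11)/20⌋ = 1; p/q = (1·11 + 1)/(1·1 + 0) = 12/1; p² − 141·q² = 144 − 141 = 3.
  k = 2: m = 9, d = 3, a = ⌊(11 + 9)/3⌋ = 6; p/q = (6·12 + 11)/(6·1 + 1) = 83/7; p² − 141·q² = 6889 − 6909 = -20.
  k = 3: m = 9, d = 20, a = ⌊(11 + 9)/20⌋ = 1; p/q = (1·83 + 12)/(1·7 + 1) = 95/8; p² − 141·q² = 9025 − 9024 = 1.
  The first convergent with p² − 141·q² = 1 gives the fundamental solution (x₁, y₁) = (95, 8).
Step 2: Apply the recurrence (x_{n+1}, y_{n+1}) = (x₁x_n + 141y₁y_n, x₁y_n + y₁x_n) repeatedly.
  From (x_1, y_1) = (95, 8): x_2 = 95·95 + 141·8·8 = 18049; y_2 = 95·8 + 8·95 = 1520.
  From (x_2, y_2) = (18049, 1520): x_3 = 95·18049 + 141·8·1520 = 3429215; y_3 = 95·1520 + 8·18049 = 288792.
Step 3: Verify x_3² - 141·y_3² = 11759515516225 - 11759515516224 = 1 (should be 1). ✓

(x_1, y_1) = (95, 8); (x_3, y_3) = (3429215, 288792).


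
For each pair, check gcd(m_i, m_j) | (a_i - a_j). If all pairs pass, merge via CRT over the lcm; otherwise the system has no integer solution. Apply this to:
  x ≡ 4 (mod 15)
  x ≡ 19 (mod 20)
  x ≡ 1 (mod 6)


Moduli 15, 20, 6 are not pairwise coprime, so CRT works modulo lcm(m_i) when all pairwise compatibility conditions hold.
Pairwise compatibility: gcd(m_i, m_j) must divide a_i - a_j for every pair.
Merge one congruence at a time:
  Start: x ≡ 4 (mod 15).
  Combine with x ≡ 19 (mod 20): gcd(15, 20) = 5; 19 - 4 = 15, which IS divisible by 5, so compatible.
    Write x = 4 + 15·t and substitute into x ≡ 19 (mod 20): 15·t ≡ 19 − 4 = 15 (mod 20).
    Divide the congruence (and modulus) by g = 5: 3·t ≡ 3 (mod 4).
    The inverse of 3 mod 4 is 3 (since 3·3 = 9 = 2·4 + 1), so t ≡ 3·3 = 9 ≡ 1 (mod 4).
    Then x = 4 + 15·1 = 19, valid modulo lcm(15, 20) = 60: x ≡ 19 (mod 60).
  Combine with x ≡ 1 (mod 6): gcd(60, 6) = 6; 1 - 19 = -18, which IS divisible by 6, so compatible.
    Write x = 19 + 60·t and substitute into x ≡ 1 (mod 6): 60·t ≡ 1 − 19 = -18 (mod 6).
    Divide the congruence (and modulus) by g = 6: 10·t ≡ -3 (mod 1).
    Modulo 1 every t works; take t = 0.
    Then x = 19 + 60·0 = 19, valid modulo lcm(60, 6) = 60: x ≡ 19 (mod 60).
Verify: 19 mod 15 = 4, 19 mod 20 = 19, 19 mod 6 = 1.

x ≡ 19 (mod 60).


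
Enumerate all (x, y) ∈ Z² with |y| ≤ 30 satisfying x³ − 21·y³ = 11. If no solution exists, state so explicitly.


The equation is x³ - 21y³ = 11. For fixed y, x³ = 21·y³ + 11, so a solution requires the RHS to be a perfect cube.
Strategy: iterate y from -30 to 30, compute RHS = 21·y³ + 11, and check whether it is a (positive or negative) perfect cube.
Check small values of y:
  y = 0: RHS = 11 is not a perfect cube.
  y = 1: RHS = 32 is not a perfect cube.
  y = -1: RHS = -10 is not a perfect cube.
  y = 2: RHS = 179 is not a perfect cube.
  y = -2: RHS = -157 is not a perfect cube.
  y = 3: RHS = 578 is not a perfect cube.
  y = -3: RHS = -556 is not a perfect cube.
Continuing the search up to |y| = 30 finds no solutions either.
No (x, y) in the scanned range satisfies the equation.

No integer solutions with |y| ≤ 30.


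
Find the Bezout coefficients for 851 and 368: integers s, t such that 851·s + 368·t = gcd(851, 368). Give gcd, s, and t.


Euclidean algorithm on (851, 368) — divide until remainder is 0:
  851 = 2 · 368 + 115
  368 = 3 · 115 + 23
  115 = 5 · 23 + 0
gcd(851, 368) = 23.
Track Bezout coefficients alongside the remainders: start with r₀ = 851 = a·1 + b·0 (s = 1, t = 0) and r₁ = 368 = a·0 + b·1 (s = 0, t = 1); each new remainder r_{k+1} = r_{k-1} − q_k·r_k inherits s_{k+1} = s_{k-1} − q_k·s_k, t_{k+1} = t_{k-1} − q_k·t_k, so r_k = a·s_k + b·t_k at every step:
  q = 2: r = 115, s = 1 − 2·0 = 1, t = 0 − 2·1 = -2  (check: 851·1 + 368·(-2) = 115)
  q = 3: r = 23, s = 0 − 3·1 = -3, t = 1 − 3·(-2) = 7  (check: 851·(-3) + 368·7 = 23)
The row with r = 23 (the gcd) gives the Bezout coefficients s = -3, t = 7.
Result: 851 · (-3) + 368 · (7) = 23.

gcd(851, 368) = 23; s = -3, t = 7 (check: 851·(-3) + 368·7 = 23).


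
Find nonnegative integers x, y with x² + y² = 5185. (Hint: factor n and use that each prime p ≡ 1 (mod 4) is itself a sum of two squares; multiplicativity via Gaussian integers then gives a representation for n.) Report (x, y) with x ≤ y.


Step 1: Factor n = 5185 = 5 · 17 · 61.
Step 2: Check the mod-4 condition on each prime factor: 5 ≡ 1 (mod 4), exponent 1; 17 ≡ 1 (mod 4), exponent 1; 61 ≡ 1 (mod 4), exponent 1.
All primes ≡ 3 (mod 4) appear to even exponent (or don't appear), so by the two-squares theorem n IS expressible as a sum of two squares.
Step 3: Build a representation. Here n = 5 · 17 · 61 is a product of primes ≡ 1 (mod 4). Each prime p ≡ 1 (mod 4) is itself a sum of two squares; find a² by testing p − a² for a perfect square:
  5: 5 − 1² = 4 = 2² ⇒ 5 = 1² + 2².
  17: 17 − 1² = 16 = 4² ⇒ 17 = 1² + 4².
  61: 61 − 1² = 60, 61 − 2² = 57, 61 − 3² = 52, 61 − 4² = 45, 61 − 5² = 36 = 6² ⇒ 61 = 5² + 6².
  Combine using the Brahmagupta–Fibonacci identity (a² + b²)(c² + d²) = (ac − bd)² + (ad + bc)² = (ac + bd)² + (ad − bc)²:
  5 · 17 = 85: from (1² + 2²)(1² + 4²), take (1·1 − 2·4, 1·4 + 2·1) = (1 − 8, 4 + 2) = (-7, 6); dropping signs (only squares matter) gives (7, 6); check 7² + 6² = 49 + 36 = 85 ✓.
  85 · 61 = 5185: from (7² + 6²)(5² + 6²), take (7·5 − 6·6, 7·6 + 6·5) = (35 − 36, 42 + 30) = (-1, 72); dropping signs (only squares matter) gives (1, 72); check 1² + 72² = 1 + 5184 = 5185 ✓.
Step 4: Order so x ≤ y and verify: 1² + 72² = 1 + 5184 = 5185 = n. ✓

n = 5185 = 1² + 72² (one valid representation with x ≤ y).


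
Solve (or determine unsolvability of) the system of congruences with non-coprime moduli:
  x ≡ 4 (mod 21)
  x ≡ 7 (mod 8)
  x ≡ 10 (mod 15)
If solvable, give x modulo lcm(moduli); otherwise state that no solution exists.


Moduli 21, 8, 15 are not pairwise coprime, so CRT works modulo lcm(m_i) when all pairwise compatibility conditions hold.
Pairwise compatibility: gcd(m_i, m_j) must divide a_i - a_j for every pair.
Merge one congruence at a time:
  Start: x ≡ 4 (mod 21).
  Combine with x ≡ 7 (mod 8): gcd(21, 8) = 1; 7 - 4 = 3, which IS divisible by 1, so compatible.
    Write x = 4 + 21·t and substitute into x ≡ 7 (mod 8): 21·t ≡ 7 − 4 = 3 (mod 8).
    Reduce coefficients mod 8: 5·t ≡ 3 (mod 8).
    The inverse of 5 mod 8 is 5 (since 5·5 = 25 = 3·8 + 1), so t ≡ 5·3 = 15 ≡ 7 (mod 8).
    Then x = 4 + 21·7 = 151, valid modulo lcm(21, 8) = 168: x ≡ 151 (mod 168).
  Combine with x ≡ 10 (mod 15): gcd(168, 15) = 3; 10 - 151 = -141, which IS divisible by 3, so compatible.
    Write x = 151 + 168·t and substitute into x ≡ 10 (mod 15): 168·t ≡ 10 − 151 = -141 (mod 15).
    Divide the congruence (and modulus) by g = 3: 56·t ≡ -47 (mod 5).
    Reduce coefficients mod 5: 1·t ≡ 3 (mod 5).
    So t ≡ 3 (mod 5).
    Then x = 151 + 168·3 = 655, valid modulo lcm(168, 15) = 840: x ≡ 655 (mod 840).
Verify: 655 mod 21 = 4, 655 mod 8 = 7, 655 mod 15 = 10.

x ≡ 655 (mod 840).


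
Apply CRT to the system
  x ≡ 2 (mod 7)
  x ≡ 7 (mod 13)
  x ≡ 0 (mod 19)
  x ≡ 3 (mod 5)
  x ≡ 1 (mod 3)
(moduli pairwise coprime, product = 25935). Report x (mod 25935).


Product of moduli M = 7 · 13 · 19 · 5 · 3 = 25935.
Merge one congruence at a time:
  Start: x ≡ 2 (mod 7).
  Combine with x ≡ 7 (mod 13); new modulus lcm = 91.
    Write x = 2 + 7·t and substitute into x ≡ 7 (mod 13): 7·t ≡ 7 − 2 = 5 (mod 13).
    The inverse of 7 mod 13 is 2 (since 7·2 = 14 = 1·13 + 1), so t ≡ 2·5 = 10 ≡ 10 (mod 13).
    Then x = 2 + 7·10 = 72, valid modulo lcm(7, 13) = 91: x ≡ 72 (mod 91).
  Combine with x ≡ 0 (mod 19); new modulus lcm = 1729.
    Write x = 72 + 91·t and substitute into x ≡ 0 (mod 19): 91·t ≡ 0 − 72 = -72 (mod 19).
    Reduce coefficients mod 19: 15·t ≡ 4 (mod 19).
    The inverse of 15 mod 19 is 14 (since 15·14 = 210 = 11·19 + 1), so t ≡ 14·4 = 56 ≡ 18 (mod 19).
    Then x = 72 + 91·18 = 1710, valid modulo lcm(91, 19) = 1729: x ≡ 1710 (mod 1729).
  Combine with x ≡ 3 (mod 5); new modulus lcm = 8645.
    Write x = 1710 + 1729·t and substitute into x ≡ 3 (mod 5): 1729·t ≡ 3 − 1710 = -1707 (mod 5).
    Reduce coefficients mod 5: 4·t ≡ 3 (mod 5).
    The inverse of 4 mod 5 is 4 (since 4·4 = 16 = 3·5 + 1), so t ≡ 4·3 = 12 ≡ 2 (mod 5).
    Then x = 1710 + 1729·2 = 5168, valid modulo lcm(1729, 5) = 8645: x ≡ 5168 (mod 8645).
  Combine with x ≡ 1 (mod 3); new modulus lcm = 25935.
    Write x = 5168 + 8645·t and substitute into x ≡ 1 (mod 3): 8645·t ≡ 1 − 5168 = -5167 (mod 3).
    Reduce coefficients mod 3: 2·t ≡ 2 (mod 3).
    The inverse of 2 mod 3 is 2 (since 2·2 = 4 = 1·3 + 1), so t ≡ 2·2 = 4 ≡ 1 (mod 3).
    Then x = 5168 + 8645·1 = 13813, valid modulo lcm(8645, 3) = 25935: x ≡ 13813 (mod 25935).
Verify against each original: 13813 mod 7 = 2, 13813 mod 13 = 7, 13813 mod 19 = 0, 13813 mod 5 = 3, 13813 mod 3 = 1.

x ≡ 13813 (mod 25935).


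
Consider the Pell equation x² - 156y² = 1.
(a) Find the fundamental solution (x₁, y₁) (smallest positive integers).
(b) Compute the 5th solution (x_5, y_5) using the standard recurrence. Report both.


Step 1: Find the fundamental solution (x₁, y₁) of x² - 156y² = 1.
  Expand √156 as a continued fraction. a₀ = ⌊√156⌋ = 12; iterate m_{k+1} = d_k·a_k − m_k, d_{k+1} = (156 − m_{k+1}²)/d_k, a_{k+1} = ⌊(a₀ + m_{k+1})/d_{k+1}⌋ (starting m₀ = 0, d₀ = 1), with convergents p_k = a_k·p_{k-1} + p_{k-2}, q_k = a_k·q_{k-1} + q_{k-2} (p₋₁ = 1, q₋₁ = 0):
  k = 0: a₀ = 12; p₀/q₀ = 12/1; p₀² − 156·q₀² = 144 − 156 = -12.
  k = 1: m = 12, d = 12, a = ⌊(12 + 12)/12⌋ = 2; p/q = (2·12 + 1)/(2·1 + 0) = 25/2; p² − 156·q² = 625 − 624 = 1.
  The first convergent with p² − 156·q² = 1 gives the fundamental solution (x₁, y₁) = (25, 2).
Step 2: Apply the recurrence (x_{n+1}, y_{n+1}) = (x₁x_n + 156y₁y_n, x₁y_n + y₁x_n) repeatedly.
  From (x_1, y_1) = (25, 2): x_2 = 25·25 + 156·2·2 = 1249; y_2 = 25·2 + 2·25 = 100.
  From (x_2, y_2) = (1249, 100): x_3 = 25·1249 + 156·2·100 = 62425; y_3 = 25·100 + 2·1249 = 4998.
  From (x_3, y_3) = (62425, 4998): x_4 = 25·62425 + 156·2·4998 = 3120001; y_4 = 25·4998 + 2·62425 = 249800.
  From (x_4, y_4) = (3120001, 249800): x_5 = 25·3120001 + 156·2·249800 = 155937625; y_5 = 25·249800 + 2·3120001 = 12485002.
Step 3: Verify x_5² - 156·y_5² = 24316542890640625 - 24316542890640624 = 1 (should be 1). ✓

(x_1, y_1) = (25, 2); (x_5, y_5) = (155937625, 12485002).


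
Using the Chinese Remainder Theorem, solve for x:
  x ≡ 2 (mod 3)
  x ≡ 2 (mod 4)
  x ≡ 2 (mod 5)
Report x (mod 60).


Moduli 3, 4, 5 are pairwise coprime; by CRT there is a unique solution modulo M = 3 · 4 · 5 = 60.
Solve pairwise, accumulating the modulus:
  Start with x ≡ 2 (mod 3).
  Combine with x ≡ 2 (mod 4): since gcd(3, 4) = 1, we get a unique residue mod 12.
    Write x = 2 + 3·t and substitute into x ≡ 2 (mod 4): 3·t ≡ 2 − 2 = 0 (mod 4).
    The inverse of 3 mod 4 is 3 (since 3·3 = 9 = 2·4 + 1), so t ≡ 3·0 = 0 ≡ 0 (mod 4).
    Then x = 2 + 3·0 = 2, valid modulo lcm(3, 4) = 12: x ≡ 2 (mod 12).
  Combine with x ≡ 2 (mod 5): since gcd(12, 5) = 1, we get a unique residue mod 60.
    Write x = 2 + 12·t and substitute into x ≡ 2 (mod 5): 12·t ≡ 2 − 2 = 0 (mod 5).
    Reduce coefficients mod 5: 2·t ≡ 0 (mod 5).
    The inverse of 2 mod 5 is 3 (since 2·3 = 6 = 1·5 + 1), so t ≡ 3·0 = 0 ≡ 0 (mod 5).
    Then x = 2 + 12·0 = 2, valid modulo lcm(12, 5) = 60: x ≡ 2 (mod 60).
Verify: 2 mod 3 = 2 ✓, 2 mod 4 = 2 ✓, 2 mod 5 = 2 ✓.

x ≡ 2 (mod 60).


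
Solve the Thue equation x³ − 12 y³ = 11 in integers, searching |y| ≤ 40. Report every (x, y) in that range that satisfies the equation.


The equation is x³ - 12y³ = 11. For fixed y, x³ = 12·y³ + 11, so a solution requires the RHS to be a perfect cube.
Strategy: iterate y from -40 to 40, compute RHS = 12·y³ + 11, and check whether it is a (positive or negative) perfect cube.
Check small values of y:
  y = 0: RHS = 11 is not a perfect cube.
  y = 1: RHS = 23 is not a perfect cube.
  y = -1: RHS = -1 = (-1)³ ⇒ x = -1 works.
  y = 2: RHS = 107 is not a perfect cube.
  y = -2: RHS = -85 is not a perfect cube.
  y = 3: RHS = 335 is not a perfect cube.
  y = -3: RHS = -313 is not a perfect cube.
Continuing the search up to |y| = 40 finds no further solutions beyond those listed.
Collected solutions: (-1, -1).

Solutions (with |y| ≤ 40): (-1, -1).


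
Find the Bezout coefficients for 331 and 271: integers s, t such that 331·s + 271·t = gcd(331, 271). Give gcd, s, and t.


Euclidean algorithm on (331, 271) — divide until remainder is 0:
  331 = 1 · 271 + 60
  271 = 4 · 60 + 31
  60 = 1 · 31 + 29
  31 = 1 · 29 + 2
  29 = 14 · 2 + 1
  2 = 2 · 1 + 0
gcd(331, 271) = 1.
Track Bezout coefficients alongside the remainders: start with r₀ = 331 = a·1 + b·0 (s = 1, t = 0) and r₁ = 271 = a·0 + b·1 (s = 0, t = 1); each new remainder r_{k+1} = r_{k-1} − q_k·r_k inherits s_{k+1} = s_{k-1} − q_k·s_k, t_{k+1} = t_{k-1} − q_k·t_k, so r_k = a·s_k + b·t_k at every step:
  q = 1: r = 60, s = 1 − 1·0 = 1, t = 0 − 1·1 = -1  (check: 331·1 + 271·(-1) = 60)
  q = 4: r = 31, s = 0 − 4·1 = -4, t = 1 − 4·(-1) = 5  (check: 331·(-4) + 271·5 = 31)
  q = 1: r = 29, s = 1 − 1·(-4) = 5, t = -1 − 1·5 = -6  (check: 331·5 + 271·(-6) = 29)
  q = 1: r = 2, s = -4 − 1·5 = -9, t = 5 − 1·(-6) = 11  (check: 331·(-9) + 271·11 = 2)
  q = 14: r = 1, s = 5 − 14·(-9) = 131, t = -6 − 14·11 = -160  (check: 331·131 + 271·(-160) = 1)
The row with r = 1 (the gcd) gives the Bezout coefficients s = 131, t = -160.
Result: 331 · (131) + 271 · (-160) = 1.

gcd(331, 271) = 1; s = 131, t = -160 (check: 331·131 + 271·(-160) = 1).


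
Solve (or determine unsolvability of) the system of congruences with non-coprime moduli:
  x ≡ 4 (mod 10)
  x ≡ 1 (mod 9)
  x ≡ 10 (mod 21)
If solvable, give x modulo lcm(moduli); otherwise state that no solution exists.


Moduli 10, 9, 21 are not pairwise coprime, so CRT works modulo lcm(m_i) when all pairwise compatibility conditions hold.
Pairwise compatibility: gcd(m_i, m_j) must divide a_i - a_j for every pair.
Merge one congruence at a time:
  Start: x ≡ 4 (mod 10).
  Combine with x ≡ 1 (mod 9): gcd(10, 9) = 1; 1 - 4 = -3, which IS divisible by 1, so compatible.
    Write x = 4 + 10·t and substitute into x ≡ 1 (mod 9): 10·t ≡ 1 − 4 = -3 (mod 9).
    Reduce coefficients mod 9: 1·t ≡ 6 (mod 9).
    So t ≡ 6 (mod 9).
    Then x = 4 + 10·6 = 64, valid modulo lcm(10, 9) = 90: x ≡ 64 (mod 90).
  Combine with x ≡ 10 (mod 21): gcd(90, 21) = 3; 10 - 64 = -54, which IS divisible by 3, so compatible.
    Write x = 64 + 90·t and substitute into x ≡ 10 (mod 21): 90·t ≡ 10 − 64 = -54 (mod 21).
    Divide the congruence (and modulus) by g = 3: 30·t ≡ -18 (mod 7).
    Reduce coefficients mod 7: 2·t ≡ 3 (mod 7).
    The inverse of 2 mod 7 is 4 (since 2·4 = 8 = 1·7 + 1), so t ≡ 4·3 = 12 ≡ 5 (mod 7).
    Then x = 64 + 90·5 = 514, valid modulo lcm(90, 21) = 630: x ≡ 514 (mod 630).
Verify: 514 mod 10 = 4, 514 mod 9 = 1, 514 mod 21 = 10.

x ≡ 514 (mod 630).


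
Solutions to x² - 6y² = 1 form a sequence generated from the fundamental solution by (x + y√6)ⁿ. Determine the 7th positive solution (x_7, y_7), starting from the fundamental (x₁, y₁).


Step 1: Find the fundamental solution (x₁, y₁) of x² - 6y² = 1.
  Expand √6 as a continued fraction. a₀ = ⌊√6⌋ = 2; iterate m_{k+1} = d_k·a_k − m_k, d_{k+1} = (6 − m_{k+1}²)/d_k, a_{k+1} = ⌊(a₀ + m_{k+1})/d_{k+1}⌋ (starting m₀ = 0, d₀ = 1), with convergents p_k = a_k·p_{k-1} + p_{k-2}, q_k = a_k·q_{k-1} + q_{k-2} (p₋₁ = 1, q₋₁ = 0):
  k = 0: a₀ = 2; p₀/q₀ = 2/1; p₀² − 6·q₀² = 4 − 6 = -2.
  k = 1: m = 2, d = 2, a = ⌊(2 + 2)/2⌋ = 2; p/q = (2·2 + 1)/(2·1 + 0) = 5/2; p² − 6·q² = 25 − 24 = 1.
  The first convergent with p² − 6·q² = 1 gives the fundamental solution (x₁, y₁) = (5, 2).
Step 2: Apply the recurrence (x_{n+1}, y_{n+1}) = (x₁x_n + 6y₁y_n, x₁y_n + y₁x_n) repeatedly.
  From (x_1, y_1) = (5, 2): x_2 = 5·5 + 6·2·2 = 49; y_2 = 5·2 + 2·5 = 20.
  From (x_2, y_2) = (49, 20): x_3 = 5·49 + 6·2·20 = 485; y_3 = 5·20 + 2·49 = 198.
  From (x_3, y_3) = (485, 198): x_4 = 5·485 + 6·2·198 = 4801; y_4 = 5·198 + 2·485 = 1960.
  From (x_4, y_4) = (4801, 1960): x_5 = 5·4801 + 6·2·1960 = 47525; y_5 = 5·1960 + 2·4801 = 19402.
  From (x_5, y_5) = (47525, 19402): x_6 = 5·47525 + 6·2·19402 = 470449; y_6 = 5·19402 + 2·47525 = 192060.
  From (x_6, y_6) = (470449, 192060): x_7 = 5·470449 + 6·2·192060 = 4656965; y_7 = 5·192060 + 2·470449 = 1901198.
Step 3: Verify x_7² - 6·y_7² = 21687323011225 - 21687323011224 = 1 (should be 1). ✓

(x_1, y_1) = (5, 2); (x_7, y_7) = (4656965, 1901198).


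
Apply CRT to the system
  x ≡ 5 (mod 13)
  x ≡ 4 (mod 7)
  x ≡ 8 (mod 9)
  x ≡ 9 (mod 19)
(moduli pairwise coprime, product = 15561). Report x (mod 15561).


Product of moduli M = 13 · 7 · 9 · 19 = 15561.
Merge one congruence at a time:
  Start: x ≡ 5 (mod 13).
  Combine with x ≡ 4 (mod 7); new modulus lcm = 91.
    Write x = 5 + 13·t and substitute into x ≡ 4 (mod 7): 13·t ≡ 4 − 5 = -1 (mod 7).
    Reduce coefficients mod 7: 6·t ≡ 6 (mod 7).
    The inverse of 6 mod 7 is 6 (since 6·6 = 36 = 5·7 + 1), so t ≡ 6·6 = 36 ≡ 1 (mod 7).
    Then x = 5 + 13·1 = 18, valid modulo lcm(13, 7) = 91: x ≡ 18 (mod 91).
  Combine with x ≡ 8 (mod 9); new modulus lcm = 819.
    Write x = 18 + 91·t and substitute into x ≡ 8 (mod 9): 91·t ≡ 8 − 18 = -10 (mod 9).
    Reduce coefficients mod 9: 1·t ≡ 8 (mod 9).
    So t ≡ 8 (mod 9).
    Then x = 18 + 91·8 = 746, valid modulo lcm(91, 9) = 819: x ≡ 746 (mod 819).
  Combine with x ≡ 9 (mod 19); new modulus lcm = 15561.
    Write x = 746 + 819·t and substitute into x ≡ 9 (mod 19): 819·t ≡ 9 − 746 = -737 (mod 19).
    Reduce coefficients mod 19: 2·t ≡ 4 (mod 19).
    The inverse of 2 mod 19 is 10 (since 2·10 = 20 = 1·19 + 1), so t ≡ 10·4 = 40 ≡ 2 (mod 19).
    Then x = 746 + 819·2 = 2384, valid modulo lcm(819, 19) = 15561: x ≡ 2384 (mod 15561).
Verify against each original: 2384 mod 13 = 5, 2384 mod 7 = 4, 2384 mod 9 = 8, 2384 mod 19 = 9.

x ≡ 2384 (mod 15561).


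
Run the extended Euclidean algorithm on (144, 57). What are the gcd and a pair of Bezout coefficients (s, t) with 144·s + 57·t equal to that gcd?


Euclidean algorithm on (144, 57) — divide until remainder is 0:
  144 = 2 · 57 + 30
  57 = 1 · 30 + 27
  30 = 1 · 27 + 3
  27 = 9 · 3 + 0
gcd(144, 57) = 3.
Track Bezout coefficients alongside the remainders: start with r₀ = 144 = a·1 + b·0 (s = 1, t = 0) and r₁ = 57 = a·0 + b·1 (s = 0, t = 1); each new remainder r_{k+1} = r_{k-1} − q_k·r_k inherits s_{k+1} = s_{k-1} − q_k·s_k, t_{k+1} = t_{k-1} − q_k·t_k, so r_k = a·s_k + b·t_k at every step:
  q = 2: r = 30, s = 1 − 2·0 = 1, t = 0 − 2·1 = -2  (check: 144·1 + 57·(-2) = 30)
  q = 1: r = 27, s = 0 − 1·1 = -1, t = 1 − 1·(-2) = 3  (check: 144·(-1) + 57·3 = 27)
  q = 1: r = 3, s = 1 − 1·(-1) = 2, t = -2 − 1·3 = -5  (check: 144·2 + 57·(-5) = 3)
The row with r = 3 (the gcd) gives the Bezout coefficients s = 2, t = -5.
Result: 144 · (2) + 57 · (-5) = 3.

gcd(144, 57) = 3; s = 2, t = -5 (check: 144·2 + 57·(-5) = 3).


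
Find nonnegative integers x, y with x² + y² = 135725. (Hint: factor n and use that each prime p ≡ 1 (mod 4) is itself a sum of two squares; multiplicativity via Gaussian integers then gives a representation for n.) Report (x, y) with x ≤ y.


Step 1: Factor n = 135725 = 5^2 · 61 · 89.
Step 2: Check the mod-4 condition on each prime factor: 5 ≡ 1 (mod 4), exponent 2; 61 ≡ 1 (mod 4), exponent 1; 89 ≡ 1 (mod 4), exponent 1.
All primes ≡ 3 (mod 4) appear to even exponent (or don't appear), so by the two-squares theorem n IS expressible as a sum of two squares.
Step 3: Build a representation. Group n = k² · m with k = 5 and m = 61 · 89 = 5429 (a product of primes ≡ 1 (mod 4)); a representation of m scales to one of n via (k·x)² + (k·y)² = k²(x² + y²). Each prime p ≡ 1 (mod 4) is itself a sum of two squares; find a² by testing p − a² for a perfect square:
  61: 61 − 1² = 60, 61 − 2² = 57, 61 − 3² = 52, 61 − 4² = 45, 61 − 5² = 36 = 6² ⇒ 61 = 5² + 6².
  89: 89 − 1² = 88, 89 − 2² = 85, 89 − 3² = 80, 89 − 4² = 73, 89 − 5² = 64 = 8² ⇒ 89 = 5² + 8².
  Combine using the Brahmagupta–Fibonacci identity (a² + b²)(c² + d²) = (ac − bd)² + (ad + bc)² = (ac + bd)² + (ad − bc)²:
  61 · 89 = 5429: from (5² + 6²)(5² + 8²), take (5·5 − 6·8, 5·8 + 6·5) = (25 − 48, 40 + 30) = (-23, 70); dropping signs (only squares matter) gives (23, 70); check 23² + 70² = 529 + 4900 = 5429 ✓.
  Scale by k = 5: (5·23, 5·70) = (115, 350).
Step 4: Order so x ≤ y and verify: 115² + 350² = 13225 + 122500 = 135725 = n. ✓

n = 135725 = 115² + 350² (one valid representation with x ≤ y).


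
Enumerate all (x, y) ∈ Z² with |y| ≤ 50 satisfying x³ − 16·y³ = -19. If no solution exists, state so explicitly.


The equation is x³ - 16y³ = -19. For fixed y, x³ = 16·y³ − 19, so a solution requires the RHS to be a perfect cube.
Strategy: iterate y from -50 to 50, compute RHS = 16·y³ − 19, and check whether it is a (positive or negative) perfect cube.
Check small values of y:
  y = 0: RHS = -19 is not a perfect cube.
  y = 1: RHS = -3 is not a perfect cube.
  y = -1: RHS = -35 is not a perfect cube.
  y = 2: RHS = 109 is not a perfect cube.
  y = -2: RHS = -147 is not a perfect cube.
  y = 3: RHS = 413 is not a perfect cube.
  y = -3: RHS = -451 is not a perfect cube.
Continuing the search up to |y| = 50 finds no solutions either.
No (x, y) in the scanned range satisfies the equation.

No integer solutions with |y| ≤ 50.


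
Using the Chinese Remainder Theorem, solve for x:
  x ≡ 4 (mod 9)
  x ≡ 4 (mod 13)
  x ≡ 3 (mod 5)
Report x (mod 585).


Moduli 9, 13, 5 are pairwise coprime; by CRT there is a unique solution modulo M = 9 · 13 · 5 = 585.
Solve pairwise, accumulating the modulus:
  Start with x ≡ 4 (mod 9).
  Combine with x ≡ 4 (mod 13): since gcd(9, 13) = 1, we get a unique residue mod 117.
    Write x = 4 + 9·t and substitute into x ≡ 4 (mod 13): 9·t ≡ 4 − 4 = 0 (mod 13).
    The inverse of 9 mod 13 is 3 (since 9·3 = 27 = 2·13 + 1), so t ≡ 3·0 = 0 ≡ 0 (mod 13).
    Then x = 4 + 9·0 = 4, valid modulo lcm(9, 13) = 117: x ≡ 4 (mod 117).
  Combine with x ≡ 3 (mod 5): since gcd(117, 5) = 1, we get a unique residue mod 585.
    Write x = 4 + 117·t and substitute into x ≡ 3 (mod 5): 117·t ≡ 3 − 4 = -1 (mod 5).
    Reduce coefficients mod 5: 2·t ≡ 4 (mod 5).
    The inverse of 2 mod 5 is 3 (since 2·3 = 6 = 1·5 + 1), so t ≡ 3·4 = 12 ≡ 2 (mod 5).
    Then x = 4 + 117·2 = 238, valid modulo lcm(117, 5) = 585: x ≡ 238 (mod 585).
Verify: 238 mod 9 = 4 ✓, 238 mod 13 = 4 ✓, 238 mod 5 = 3 ✓.

x ≡ 238 (mod 585).


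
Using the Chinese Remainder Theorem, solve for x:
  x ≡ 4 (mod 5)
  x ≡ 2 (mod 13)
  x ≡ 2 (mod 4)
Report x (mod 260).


Moduli 5, 13, 4 are pairwise coprime; by CRT there is a unique solution modulo M = 5 · 13 · 4 = 260.
Solve pairwise, accumulating the modulus:
  Start with x ≡ 4 (mod 5).
  Combine with x ≡ 2 (mod 13): since gcd(5, 13) = 1, we get a unique residue mod 65.
    Write x = 4 + 5·t and substitute into x ≡ 2 (mod 13): 5·t ≡ 2 − 4 = -2 (mod 13).
    Reduce coefficients mod 13: 5·t ≡ 11 (mod 13).
    The inverse of 5 mod 13 is 8 (since 5·8 = 40 = 3·13 + 1), so t ≡ 8·11 = 88 ≡ 10 (mod 13).
    Then x = 4 + 5·10 = 54, valid modulo lcm(5, 13) = 65: x ≡ 54 (mod 65).
  Combine with x ≡ 2 (mod 4): since gcd(65, 4) = 1, we get a unique residue mod 260.
    Write x = 54 + 65·t and substitute into x ≡ 2 (mod 4): 65·t ≡ 2 − 54 = -52 (mod 4).
    Reduce coefficients mod 4: 1·t ≡ 0 (mod 4).
    So t ≡ 0 (mod 4).
    Then x = 54 + 65·0 = 54, valid modulo lcm(65, 4) = 260: x ≡ 54 (mod 260).
Verify: 54 mod 5 = 4 ✓, 54 mod 13 = 2 ✓, 54 mod 4 = 2 ✓.

x ≡ 54 (mod 260).


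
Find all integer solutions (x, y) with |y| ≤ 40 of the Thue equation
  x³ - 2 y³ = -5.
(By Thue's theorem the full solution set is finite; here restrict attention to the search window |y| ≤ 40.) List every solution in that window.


The equation is x³ - 2y³ = -5. For fixed y, x³ = 2·y³ − 5, so a solution requires the RHS to be a perfect cube.
Strategy: iterate y from -40 to 40, compute RHS = 2·y³ − 5, and check whether it is a (positive or negative) perfect cube.
Check small values of y:
  y = 0: RHS = -5 is not a perfect cube.
  y = 1: RHS = -3 is not a perfect cube.
  y = -1: RHS = -7 is not a perfect cube.
  y = 2: RHS = 11 is not a perfect cube.
  y = -2: RHS = -21 is not a perfect cube.
  y = 3: RHS = 49 is not a perfect cube.
  y = -3: RHS = -59 is not a perfect cube.
Continuing the search up to |y| = 40 finds no solutions either.
No (x, y) in the scanned range satisfies the equation.

No integer solutions with |y| ≤ 40.


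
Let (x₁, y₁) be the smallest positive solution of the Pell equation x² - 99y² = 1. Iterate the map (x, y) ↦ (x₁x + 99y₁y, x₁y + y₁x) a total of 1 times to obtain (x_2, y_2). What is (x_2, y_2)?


Step 1: Find the fundamental solution (x₁, y₁) of x² - 99y² = 1.
  Expand √99 as a continued fraction. a₀ = ⌊√99⌋ = 9; iterate m_{k+1} = d_k·a_k − m_k, d_{k+1} = (99 − m_{k+1}²)/d_k, a_{k+1} = ⌊(a₀ + m_{k+1})/d_{k+1}⌋ (starting m₀ = 0, d₀ = 1), with convergents p_k = a_k·p_{k-1} + p_{k-2}, q_k = a_k·q_{k-1} + q_{k-2} (p₋₁ = 1, q₋₁ = 0):
  k = 0: a₀ = 9; p₀/q₀ = 9/1; p₀² − 99·q₀² = 81 − 99 = -18.
  k = 1: m = 9, d = 18, a = ⌊(9 + 9)/18⌋ = 1; p/q = (1·9 + 1)/(1·1 + 0) = 10/1; p² − 99·q² = 100 − 99 = 1.
  The first convergent with p² − 99·q² = 1 gives the fundamental solution (x₁, y₁) = (10, 1).
Step 2: Apply the recurrence (x_{n+1}, y_{n+1}) = (x₁x_n + 99y₁y_n, x₁y_n + y₁x_n) repeatedly.
  From (x_1, y_1) = (10, 1): x_2 = 10·10 + 99·1·1 = 199; y_2 = 10·1 + 1·10 = 20.
Step 3: Verify x_2² - 99·y_2² = 39601 - 39600 = 1 (should be 1). ✓

(x_1, y_1) = (10, 1); (x_2, y_2) = (199, 20).


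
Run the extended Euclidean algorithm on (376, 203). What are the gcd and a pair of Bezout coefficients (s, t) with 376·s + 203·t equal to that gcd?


Euclidean algorithm on (376, 203) — divide until remainder is 0:
  376 = 1 · 203 + 173
  203 = 1 · 173 + 30
  173 = 5 · 30 + 23
  30 = 1 · 23 + 7
  23 = 3 · 7 + 2
  7 = 3 · 2 + 1
  2 = 2 · 1 + 0
gcd(376, 203) = 1.
Track Bezout coefficients alongside the remainders: start with r₀ = 376 = a·1 + b·0 (s = 1, t = 0) and r₁ = 203 = a·0 + b·1 (s = 0, t = 1); each new remainder r_{k+1} = r_{k-1} − q_k·r_k inherits s_{k+1} = s_{k-1} − q_k·s_k, t_{k+1} = t_{k-1} − q_k·t_k, so r_k = a·s_k + b·t_k at every step:
  q = 1: r = 173, s = 1 − 1·0 = 1, t = 0 − 1·1 = -1  (check: 376·1 + 203·(-1) = 173)
  q = 1: r = 30, s = 0 − 1·1 = -1, t = 1 − 1·(-1) = 2  (check: 376·(-1) + 203·2 = 30)
  q = 5: r = 23, s = 1 − 5·(-1) = 6, t = -1 − 5·2 = -11  (check: 376·6 + 203·(-11) = 23)
  q = 1: r = 7, s = -1 − 1·6 = -7, t = 2 − 1·(-11) = 13  (check: 376·(-7) + 203·13 = 7)
  q = 3: r = 2, s = 6 − 3·(-7) = 27, t = -11 − 3·13 = -50  (check: 376·27 + 203·(-50) = 2)
  q = 3: r = 1, s = -7 − 3·27 = -88, t = 13 − 3·(-50) = 163  (check: 376·(-88) + 203·163 = 1)
The row with r = 1 (the gcd) gives the Bezout coefficients s = -88, t = 163.
Result: 376 · (-88) + 203 · (163) = 1.

gcd(376, 203) = 1; s = -88, t = 163 (check: 376·(-88) + 203·163 = 1).


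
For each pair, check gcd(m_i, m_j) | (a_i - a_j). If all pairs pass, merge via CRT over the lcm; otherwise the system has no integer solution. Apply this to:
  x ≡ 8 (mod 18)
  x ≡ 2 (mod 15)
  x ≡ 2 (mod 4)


Moduli 18, 15, 4 are not pairwise coprime, so CRT works modulo lcm(m_i) when all pairwise compatibility conditions hold.
Pairwise compatibility: gcd(m_i, m_j) must divide a_i - a_j for every pair.
Merge one congruence at a time:
  Start: x ≡ 8 (mod 18).
  Combine with x ≡ 2 (mod 15): gcd(18, 15) = 3; 2 - 8 = -6, which IS divisible by 3, so compatible.
    Write x = 8 + 18·t and substitute into x ≡ 2 (mod 15): 18·t ≡ 2 − 8 = -6 (mod 15).
    Divide the congruence (and modulus) by g = 3: 6·t ≡ -2 (mod 5).
    Reduce coefficients mod 5: 1·t ≡ 3 (mod 5).
    So t ≡ 3 (mod 5).
    Then x = 8 + 18·3 = 62, valid modulo lcm(18, 15) = 90: x ≡ 62 (mod 90).
  Combine with x ≡ 2 (mod 4): gcd(90, 4) = 2; 2 - 62 = -60, which IS divisible by 2, so compatible.
    Write x = 62 + 90·t and substitute into x ≡ 2 (mod 4): 90·t ≡ 2 − 62 = -60 (mod 4).
    Divide the congruence (and modulus) by g = 2: 45·t ≡ -30 (mod 2).
    Reduce coefficients mod 2: 1·t ≡ 0 (mod 2).
    So t ≡ 0 (mod 2).
    Then x = 62 + 90·0 = 62, valid modulo lcm(90, 4) = 180: x ≡ 62 (mod 180).
Verify: 62 mod 18 = 8, 62 mod 15 = 2, 62 mod 4 = 2.

x ≡ 62 (mod 180).


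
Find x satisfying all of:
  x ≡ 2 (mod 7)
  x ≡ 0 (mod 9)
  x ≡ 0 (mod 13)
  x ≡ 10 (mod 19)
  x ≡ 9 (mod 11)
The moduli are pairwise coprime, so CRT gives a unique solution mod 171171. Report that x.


Product of moduli M = 7 · 9 · 13 · 19 · 11 = 171171.
Merge one congruence at a time:
  Start: x ≡ 2 (mod 7).
  Combine with x ≡ 0 (mod 9); new modulus lcm = 63.
    Write x = 2 + 7·t and substitute into x ≡ 0 (mod 9): 7·t ≡ 0 − 2 = -2 (mod 9).
    Reduce coefficients mod 9: 7·t ≡ 7 (mod 9).
    The inverse of 7 mod 9 is 4 (since 7·4 = 28 = 3·9 + 1), so t ≡ 4·7 = 28 ≡ 1 (mod 9).
    Then x = 2 + 7·1 = 9, valid modulo lcm(7, 9) = 63: x ≡ 9 (mod 63).
  Combine with x ≡ 0 (mod 13); new modulus lcm = 819.
    Write x = 9 + 63·t and substitute into x ≡ 0 (mod 13): 63·t ≡ 0 − 9 = -9 (mod 13).
    Reduce coefficients mod 13: 11·t ≡ 4 (mod 13).
    The inverse of 11 mod 13 is 6 (since 11·6 = 66 = 5·13 + 1), so t ≡ 6·4 = 24 ≡ 11 (mod 13).
    Then x = 9 + 63·11 = 702, valid modulo lcm(63, 13) = 819: x ≡ 702 (mod 819).
  Combine with x ≡ 10 (mod 19); new modulus lcm = 15561.
    Write x = 702 + 819·t and substitute into x ≡ 10 (mod 19): 819·t ≡ 10 − 702 = -692 (mod 19).
    Reduce coefficients mod 19: 2·t ≡ 11 (mod 19).
    The inverse of 2 mod 19 is 10 (since 2·10 = 20 = 1·19 + 1), so t ≡ 10·11 = 110 ≡ 15 (mod 19).
    Then x = 702 + 819·15 = 12987, valid modulo lcm(819, 19) = 15561: x ≡ 12987 (mod 15561).
  Combine with x ≡ 9 (mod 11); new modulus lcm = 171171.
    Write x = 12987 + 15561·t and substitute into x ≡ 9 (mod 11): 15561·t ≡ 9 − 12987 = -12978 (mod 11).
    Reduce coefficients mod 11: 7·t ≡ 2 (mod 11).
    The inverse of 7 mod 11 is 8 (since 7·8 = 56 = 5·11 + 1), so t ≡ 8·2 = 16 ≡ 5 (mod 11).
    Then x = 12987 + 15561·5 = 90792, valid modulo lcm(15561, 11) = 171171: x ≡ 90792 (mod 171171).
Verify against each original: 90792 mod 7 = 2, 90792 mod 9 = 0, 90792 mod 13 = 0, 90792 mod 19 = 10, 90792 mod 11 = 9.

x ≡ 90792 (mod 171171).
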